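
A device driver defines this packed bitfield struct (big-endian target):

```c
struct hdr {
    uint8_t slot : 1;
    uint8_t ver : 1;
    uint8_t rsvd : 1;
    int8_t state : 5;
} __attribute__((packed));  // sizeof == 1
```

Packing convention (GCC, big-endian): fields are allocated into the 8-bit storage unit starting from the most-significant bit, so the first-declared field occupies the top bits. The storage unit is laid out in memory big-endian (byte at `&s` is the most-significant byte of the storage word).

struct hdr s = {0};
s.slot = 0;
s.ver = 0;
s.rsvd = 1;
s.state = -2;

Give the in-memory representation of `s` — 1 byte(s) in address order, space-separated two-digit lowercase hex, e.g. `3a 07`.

3e

slot:1 = 0 → 0x0 << 7 → word 0x00
ver:1 = 0 → 0x0 << 6 → word 0x00
rsvd:1 = 1 → 0x1 << 5 → word 0x20
state:5 = -2 → 0x1e << 0 → word 0x3e
word = 0x3e → big-endian bytes:
  [0]=0x3e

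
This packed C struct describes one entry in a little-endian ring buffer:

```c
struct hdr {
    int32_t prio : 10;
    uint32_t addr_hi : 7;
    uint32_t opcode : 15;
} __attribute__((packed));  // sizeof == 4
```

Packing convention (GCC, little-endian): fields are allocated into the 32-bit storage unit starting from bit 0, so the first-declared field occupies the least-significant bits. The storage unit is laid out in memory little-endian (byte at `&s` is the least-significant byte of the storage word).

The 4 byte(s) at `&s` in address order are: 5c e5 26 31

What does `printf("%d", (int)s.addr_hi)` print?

[0]=0x5c [1]=0xe5 [2]=0x26 [3]=0x31 (little-endian) → word 0x3126e55c
prio [0+:10] = (word>>0) & 0x3ff = 348
addr_hi [10+:7] = (word>>10) & 0x7f = 57  ←
opcode [17+:15] = (word>>17) & 0x7fff = 6291

57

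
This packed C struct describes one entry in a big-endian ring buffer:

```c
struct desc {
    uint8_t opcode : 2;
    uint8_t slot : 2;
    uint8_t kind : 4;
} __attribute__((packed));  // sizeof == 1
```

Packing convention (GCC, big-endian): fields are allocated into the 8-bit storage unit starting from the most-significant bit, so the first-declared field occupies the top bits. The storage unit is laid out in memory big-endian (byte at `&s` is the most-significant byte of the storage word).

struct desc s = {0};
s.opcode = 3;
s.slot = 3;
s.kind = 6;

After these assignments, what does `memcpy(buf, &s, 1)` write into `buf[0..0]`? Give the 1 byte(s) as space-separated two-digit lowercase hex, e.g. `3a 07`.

opcode:2 = 3 → 0x3 << 6 → word 0xc0
slot:2 = 3 → 0x3 << 4 → word 0xf0
kind:4 = 6 → 0x6 << 0 → word 0xf6
word = 0xf6 → big-endian bytes:
  [0]=0xf6

f6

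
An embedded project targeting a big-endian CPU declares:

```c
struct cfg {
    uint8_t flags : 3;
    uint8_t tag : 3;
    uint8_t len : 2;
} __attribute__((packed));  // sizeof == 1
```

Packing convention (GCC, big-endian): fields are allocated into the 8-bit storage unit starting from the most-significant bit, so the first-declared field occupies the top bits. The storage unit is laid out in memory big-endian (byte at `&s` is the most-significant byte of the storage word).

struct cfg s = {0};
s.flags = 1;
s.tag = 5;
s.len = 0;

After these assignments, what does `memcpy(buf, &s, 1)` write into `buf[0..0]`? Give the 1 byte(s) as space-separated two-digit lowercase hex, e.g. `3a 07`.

34

flags:3 = 1 → 0x1 << 5 → word 0x20
tag:3 = 5 → 0x5 << 2 → word 0x34
len:2 = 0 → 0x0 << 0 → word 0x34
word = 0x34 → big-endian bytes:
  [0]=0x34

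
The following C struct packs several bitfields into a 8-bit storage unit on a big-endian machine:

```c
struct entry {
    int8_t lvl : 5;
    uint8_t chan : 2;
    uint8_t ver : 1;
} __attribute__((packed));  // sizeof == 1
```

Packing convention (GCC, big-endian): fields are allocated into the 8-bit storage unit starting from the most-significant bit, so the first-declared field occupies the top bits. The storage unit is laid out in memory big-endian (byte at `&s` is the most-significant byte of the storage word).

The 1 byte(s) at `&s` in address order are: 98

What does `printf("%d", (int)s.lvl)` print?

[0]=0x98 (big-endian) → word 0x98
lvl [3+:5] = (word>>3) & 0x1f = 19  ←
chan [1+:2] = (word>>1) & 0x3 = 0
ver [0+:1] = (word>>0) & 0x1 = 0
lvl signed 5b, MSB=1: 19 - 32 = -13

-13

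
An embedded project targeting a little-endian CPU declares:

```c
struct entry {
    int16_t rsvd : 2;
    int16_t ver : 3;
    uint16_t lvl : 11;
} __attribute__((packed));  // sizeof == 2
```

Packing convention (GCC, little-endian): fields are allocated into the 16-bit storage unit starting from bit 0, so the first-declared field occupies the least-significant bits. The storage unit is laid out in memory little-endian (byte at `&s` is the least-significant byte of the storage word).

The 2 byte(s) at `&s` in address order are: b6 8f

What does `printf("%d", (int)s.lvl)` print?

[0]=0xb6 [1]=0x8f (little-endian) → word 0x8fb6
rsvd:2 @ bit 0 → (0x8fb6>>0)&0x3 = 0x2
ver:3 @ bit 2 → (0x8fb6>>2)&0x7 = 0x5
lvl:11 @ bit 5 → (0x8fb6>>5)&0x7ff = 0x47d  ←

1149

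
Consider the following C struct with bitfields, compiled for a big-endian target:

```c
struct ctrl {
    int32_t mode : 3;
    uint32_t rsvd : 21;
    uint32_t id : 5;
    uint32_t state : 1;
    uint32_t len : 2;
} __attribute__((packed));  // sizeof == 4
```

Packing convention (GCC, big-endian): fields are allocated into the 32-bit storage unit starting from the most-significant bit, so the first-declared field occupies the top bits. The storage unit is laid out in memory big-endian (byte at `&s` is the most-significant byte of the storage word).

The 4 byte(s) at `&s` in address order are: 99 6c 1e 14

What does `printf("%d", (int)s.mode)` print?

[0]=0x99 [1]=0x6c [2]=0x1e [3]=0x14 (big-endian) → word 0x996c1e14
mode:3 @ bit 29 → (0x996c1e14>>29)&0x7 = 0x4  ←
rsvd:21 @ bit 8 → (0x996c1e14>>8)&0x1fffff = 0x196c1e
id:5 @ bit 3 → (0x996c1e14>>3)&0x1f = 0x2
state:1 @ bit 2 → (0x996c1e14>>2)&0x1 = 0x1
len:2 @ bit 0 → (0x996c1e14>>0)&0x3 = 0x0
mode signed 3b, MSB=1: 4 - 8 = -4

-4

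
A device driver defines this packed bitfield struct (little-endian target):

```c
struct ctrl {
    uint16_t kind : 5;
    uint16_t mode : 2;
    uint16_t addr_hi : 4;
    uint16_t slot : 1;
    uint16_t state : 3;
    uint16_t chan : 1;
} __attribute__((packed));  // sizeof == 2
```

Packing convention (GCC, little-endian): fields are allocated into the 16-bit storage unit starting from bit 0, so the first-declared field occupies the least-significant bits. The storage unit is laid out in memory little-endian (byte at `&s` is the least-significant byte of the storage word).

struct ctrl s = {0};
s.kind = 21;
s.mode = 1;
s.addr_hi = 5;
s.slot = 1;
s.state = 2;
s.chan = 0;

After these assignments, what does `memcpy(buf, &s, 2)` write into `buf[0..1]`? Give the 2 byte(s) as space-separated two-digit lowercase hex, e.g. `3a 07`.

b5 2a

kind (5b) val=21 bits=0x15 at bit 0: 0x0015
mode (2b) val=1 bits=0x1 at bit 5: 0x0035
addr_hi (4b) val=5 bits=0x5 at bit 7: 0x02b5
slot (1b) val=1 bits=0x1 at bit 11: 0x0ab5
state (3b) val=2 bits=0x2 at bit 12: 0x2ab5
chan (1b) val=0 bits=0x0 at bit 15: 0x2ab5
word = 0x2ab5 → little-endian bytes:
  [0]=0xb5  [1]=0x2a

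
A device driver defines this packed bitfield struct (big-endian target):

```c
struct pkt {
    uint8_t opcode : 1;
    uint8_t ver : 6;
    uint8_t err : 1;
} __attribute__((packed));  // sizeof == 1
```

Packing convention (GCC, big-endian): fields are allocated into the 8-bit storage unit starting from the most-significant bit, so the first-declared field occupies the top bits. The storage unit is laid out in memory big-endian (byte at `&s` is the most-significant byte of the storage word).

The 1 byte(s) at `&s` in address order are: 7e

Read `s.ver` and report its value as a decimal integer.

63

[0]=0x7e (big-endian) → word 0x7e
opcode [7+:1] = (word>>7) & 0x1 = 0
ver [1+:6] = (word>>1) & 0x3f = 63  ←
err [0+:1] = (word>>0) & 0x1 = 0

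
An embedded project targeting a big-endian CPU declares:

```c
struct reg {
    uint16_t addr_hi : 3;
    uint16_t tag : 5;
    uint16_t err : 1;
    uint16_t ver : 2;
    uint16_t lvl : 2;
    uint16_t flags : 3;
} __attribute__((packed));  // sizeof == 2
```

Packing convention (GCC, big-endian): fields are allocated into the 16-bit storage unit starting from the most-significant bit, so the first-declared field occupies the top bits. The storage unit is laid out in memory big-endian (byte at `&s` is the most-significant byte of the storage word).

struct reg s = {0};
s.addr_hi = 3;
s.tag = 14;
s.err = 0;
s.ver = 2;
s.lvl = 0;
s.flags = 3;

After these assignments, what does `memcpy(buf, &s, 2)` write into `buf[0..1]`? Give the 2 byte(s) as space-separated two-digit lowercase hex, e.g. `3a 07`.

6e 43

[13+:3] addr_hi=3 & 0x7 = 0x3; word=0x6000
[8+:5] tag=14 & 0x1f = 0xe; word=0x6e00
[7+:1] err=0 & 0x1 = 0x0; word=0x6e00
[5+:2] ver=2 & 0x3 = 0x2; word=0x6e40
[3+:2] lvl=0 & 0x3 = 0x0; word=0x6e40
[0+:3] flags=3 & 0x7 = 0x3; word=0x6e43
word = 0x6e43 → big-endian bytes:
  [0]=0x6e  [1]=0x43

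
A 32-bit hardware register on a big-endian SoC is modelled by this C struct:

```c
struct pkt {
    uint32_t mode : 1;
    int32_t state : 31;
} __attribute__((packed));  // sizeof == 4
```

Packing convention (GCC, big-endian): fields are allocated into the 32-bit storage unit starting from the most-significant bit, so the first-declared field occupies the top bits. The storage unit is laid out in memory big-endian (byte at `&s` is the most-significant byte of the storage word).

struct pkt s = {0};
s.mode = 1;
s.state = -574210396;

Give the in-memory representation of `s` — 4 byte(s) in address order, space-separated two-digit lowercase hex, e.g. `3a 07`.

dd c6 3e a4

[31+:1] mode=1 & 0x1 = 0x1; word=0x80000000
[0+:31] state=-574210396 & 0x7fffffff = 0x5dc63ea4; word=0xddc63ea4
word = 0xddc63ea4 → big-endian bytes:
  [0]=0xdd  [1]=0xc6  [2]=0x3e  [3]=0xa4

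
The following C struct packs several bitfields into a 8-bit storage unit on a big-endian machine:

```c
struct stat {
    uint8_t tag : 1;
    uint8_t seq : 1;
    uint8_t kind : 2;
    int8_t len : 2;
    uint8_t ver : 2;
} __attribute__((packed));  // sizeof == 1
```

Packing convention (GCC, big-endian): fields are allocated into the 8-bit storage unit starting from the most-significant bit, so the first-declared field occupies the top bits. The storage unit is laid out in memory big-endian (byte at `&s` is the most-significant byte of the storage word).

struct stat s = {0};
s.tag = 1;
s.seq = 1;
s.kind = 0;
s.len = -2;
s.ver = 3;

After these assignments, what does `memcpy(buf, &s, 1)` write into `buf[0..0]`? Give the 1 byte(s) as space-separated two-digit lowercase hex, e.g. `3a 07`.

cb

tag (1b) val=1 bits=0x1 at bit 7: 0x80
seq (1b) val=1 bits=0x1 at bit 6: 0xc0
kind (2b) val=0 bits=0x0 at bit 4: 0xc0
len (2b) val=-2 bits=0x2 at bit 2: 0xc8
ver (2b) val=3 bits=0x3 at bit 0: 0xcb
word = 0xcb → big-endian bytes:
  [0]=0xcb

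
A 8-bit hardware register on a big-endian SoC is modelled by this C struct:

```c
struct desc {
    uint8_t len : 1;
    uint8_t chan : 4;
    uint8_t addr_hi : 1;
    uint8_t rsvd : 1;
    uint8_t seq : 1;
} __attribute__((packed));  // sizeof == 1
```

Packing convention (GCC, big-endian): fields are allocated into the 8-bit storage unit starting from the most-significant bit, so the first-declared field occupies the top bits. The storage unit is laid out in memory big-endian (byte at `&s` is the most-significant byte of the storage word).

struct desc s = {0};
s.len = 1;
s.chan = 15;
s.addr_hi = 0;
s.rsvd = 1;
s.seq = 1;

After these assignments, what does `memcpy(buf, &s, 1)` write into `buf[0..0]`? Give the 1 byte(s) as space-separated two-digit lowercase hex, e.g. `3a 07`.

len (1b) val=1 bits=0x1 at bit 7: 0x80
chan (4b) val=15 bits=0xf at bit 3: 0xf8
addr_hi (1b) val=0 bits=0x0 at bit 2: 0xf8
rsvd (1b) val=1 bits=0x1 at bit 1: 0xfa
seq (1b) val=1 bits=0x1 at bit 0: 0xfb
word = 0xfb → big-endian bytes:
  [0]=0xfb

fb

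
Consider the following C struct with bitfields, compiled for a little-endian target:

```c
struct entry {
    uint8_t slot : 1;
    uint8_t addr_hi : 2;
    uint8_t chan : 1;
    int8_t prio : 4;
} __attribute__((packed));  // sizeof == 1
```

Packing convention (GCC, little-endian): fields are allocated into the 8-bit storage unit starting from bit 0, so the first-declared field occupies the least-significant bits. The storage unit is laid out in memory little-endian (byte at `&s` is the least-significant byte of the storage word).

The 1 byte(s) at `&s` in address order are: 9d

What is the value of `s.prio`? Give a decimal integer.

[0]=0x9d (little-endian) → word 0x9d
slot [0+:1] = (word>>0) & 0x1 = 1
addr_hi [1+:2] = (word>>1) & 0x3 = 2
chan [3+:1] = (word>>3) & 0x1 = 1
prio [4+:4] = (word>>4) & 0xf = 9  ←
prio signed 4b, MSB=1: 9 - 16 = -7

-7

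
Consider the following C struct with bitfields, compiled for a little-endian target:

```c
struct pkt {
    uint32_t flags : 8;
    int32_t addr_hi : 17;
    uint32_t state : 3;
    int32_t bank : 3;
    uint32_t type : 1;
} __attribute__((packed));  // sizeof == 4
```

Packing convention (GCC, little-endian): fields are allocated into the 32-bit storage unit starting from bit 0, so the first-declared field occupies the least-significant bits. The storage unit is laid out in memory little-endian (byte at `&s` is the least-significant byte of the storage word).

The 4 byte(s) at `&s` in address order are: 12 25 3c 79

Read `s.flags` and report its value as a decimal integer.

18

[0]=0x12 [1]=0x25 [2]=0x3c [3]=0x79 (little-endian) → word 0x793c2512
flags:8 @ bit 0 → (0x793c2512>>0)&0xff = 0x12  ←
addr_hi:17 @ bit 8 → (0x793c2512>>8)&0x1ffff = 0x13c25
state:3 @ bit 25 → (0x793c2512>>25)&0x7 = 0x4
bank:3 @ bit 28 → (0x793c2512>>28)&0x7 = 0x7
type:1 @ bit 31 → (0x793c2512>>31)&0x1 = 0x0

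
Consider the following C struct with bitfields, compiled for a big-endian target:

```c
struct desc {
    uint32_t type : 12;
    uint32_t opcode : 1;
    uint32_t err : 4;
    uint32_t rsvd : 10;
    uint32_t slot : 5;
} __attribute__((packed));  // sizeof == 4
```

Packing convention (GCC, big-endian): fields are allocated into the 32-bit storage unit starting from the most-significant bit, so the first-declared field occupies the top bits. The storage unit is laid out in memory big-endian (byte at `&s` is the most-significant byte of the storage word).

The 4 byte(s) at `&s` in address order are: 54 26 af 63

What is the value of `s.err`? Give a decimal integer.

13

[0]=0x54 [1]=0x26 [2]=0xaf [3]=0x63 (big-endian) → word 0x5426af63
type [20+:12] = (word>>20) & 0xfff = 1346
opcode [19+:1] = (word>>19) & 0x1 = 0
err [15+:4] = (word>>15) & 0xf = 13  ←
rsvd [5+:10] = (word>>5) & 0x3ff = 379
slot [0+:5] = (word>>0) & 0x1f = 3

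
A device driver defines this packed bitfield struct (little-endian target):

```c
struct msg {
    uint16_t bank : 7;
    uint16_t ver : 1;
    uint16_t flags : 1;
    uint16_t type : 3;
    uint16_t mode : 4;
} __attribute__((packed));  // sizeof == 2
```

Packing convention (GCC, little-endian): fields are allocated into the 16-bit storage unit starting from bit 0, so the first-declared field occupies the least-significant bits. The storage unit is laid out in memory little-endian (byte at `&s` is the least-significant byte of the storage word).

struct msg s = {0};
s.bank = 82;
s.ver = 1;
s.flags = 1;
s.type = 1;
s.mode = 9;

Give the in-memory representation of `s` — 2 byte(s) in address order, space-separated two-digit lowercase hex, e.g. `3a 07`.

d2 93

bank (7b) val=82 bits=0x52 at bit 0: 0x0052
ver (1b) val=1 bits=0x1 at bit 7: 0x00d2
flags (1b) val=1 bits=0x1 at bit 8: 0x01d2
type (3b) val=1 bits=0x1 at bit 9: 0x03d2
mode (4b) val=9 bits=0x9 at bit 12: 0x93d2
word = 0x93d2 → little-endian bytes:
  [0]=0xd2  [1]=0x93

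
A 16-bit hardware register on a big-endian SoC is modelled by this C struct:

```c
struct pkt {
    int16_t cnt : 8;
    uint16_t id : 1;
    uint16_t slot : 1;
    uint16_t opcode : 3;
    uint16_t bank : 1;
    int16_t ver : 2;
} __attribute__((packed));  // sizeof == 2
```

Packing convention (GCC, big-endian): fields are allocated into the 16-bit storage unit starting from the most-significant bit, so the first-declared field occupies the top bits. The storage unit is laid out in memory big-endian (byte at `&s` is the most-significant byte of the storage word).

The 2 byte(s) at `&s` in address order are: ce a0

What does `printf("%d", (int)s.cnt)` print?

-50

[0]=0xce [1]=0xa0 (big-endian) → word 0xcea0
cnt [8+:8] = (word>>8) & 0xff = 206  ←
id [7+:1] = (word>>7) & 0x1 = 1
slot [6+:1] = (word>>6) & 0x1 = 0
opcode [3+:3] = (word>>3) & 0x7 = 4
bank [2+:1] = (word>>2) & 0x1 = 0
ver [0+:2] = (word>>0) & 0x3 = 0
cnt signed 8b, MSB=1: 206 - 256 = -50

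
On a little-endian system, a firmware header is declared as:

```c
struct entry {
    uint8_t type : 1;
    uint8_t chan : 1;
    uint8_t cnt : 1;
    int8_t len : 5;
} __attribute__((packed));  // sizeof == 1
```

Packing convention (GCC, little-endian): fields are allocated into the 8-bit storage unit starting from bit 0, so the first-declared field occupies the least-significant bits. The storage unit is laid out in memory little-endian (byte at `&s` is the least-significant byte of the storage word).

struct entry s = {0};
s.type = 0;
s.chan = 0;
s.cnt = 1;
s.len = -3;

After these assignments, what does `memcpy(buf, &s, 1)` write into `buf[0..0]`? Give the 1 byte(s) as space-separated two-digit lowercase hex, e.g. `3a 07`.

ec

[0+:1] type=0 & 0x1 = 0x0; word=0x00
[1+:1] chan=0 & 0x1 = 0x0; word=0x00
[2+:1] cnt=1 & 0x1 = 0x1; word=0x04
[3+:5] len=-3 & 0x1f = 0x1d; word=0xec
word = 0xec → little-endian bytes:
  [0]=0xec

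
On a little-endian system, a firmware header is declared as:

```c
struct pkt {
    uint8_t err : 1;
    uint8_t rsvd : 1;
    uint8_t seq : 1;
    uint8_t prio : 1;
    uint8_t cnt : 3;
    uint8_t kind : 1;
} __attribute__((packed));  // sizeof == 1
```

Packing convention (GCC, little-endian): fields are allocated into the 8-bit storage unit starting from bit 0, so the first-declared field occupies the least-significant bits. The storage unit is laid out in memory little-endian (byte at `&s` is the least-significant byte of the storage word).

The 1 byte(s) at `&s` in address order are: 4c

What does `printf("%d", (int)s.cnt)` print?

[0]=0x4c (little-endian) → word 0x4c
err:1 @ bit 0 → (0x4c>>0)&0x1 = 0x0
rsvd:1 @ bit 1 → (0x4c>>1)&0x1 = 0x0
seq:1 @ bit 2 → (0x4c>>2)&0x1 = 0x1
prio:1 @ bit 3 → (0x4c>>3)&0x1 = 0x1
cnt:3 @ bit 4 → (0x4c>>4)&0x7 = 0x4  ←
kind:1 @ bit 7 → (0x4c>>7)&0x1 = 0x0

4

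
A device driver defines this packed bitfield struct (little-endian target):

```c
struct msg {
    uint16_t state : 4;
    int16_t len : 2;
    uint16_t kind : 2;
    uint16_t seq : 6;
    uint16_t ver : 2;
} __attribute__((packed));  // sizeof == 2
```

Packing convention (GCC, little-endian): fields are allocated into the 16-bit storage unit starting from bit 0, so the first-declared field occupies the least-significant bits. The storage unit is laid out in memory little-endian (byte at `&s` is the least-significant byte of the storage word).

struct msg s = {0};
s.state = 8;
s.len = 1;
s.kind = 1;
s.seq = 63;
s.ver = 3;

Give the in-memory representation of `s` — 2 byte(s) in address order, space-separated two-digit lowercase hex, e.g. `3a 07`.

58 ff

state:4 = 8 → 0x8 << 0 → word 0x0008
len:2 = 1 → 0x1 << 4 → word 0x0018
kind:2 = 1 → 0x1 << 6 → word 0x0058
seq:6 = 63 → 0x3f << 8 → word 0x3f58
ver:2 = 3 → 0x3 << 14 → word 0xff58
word = 0xff58 → little-endian bytes:
  [0]=0x58  [1]=0xff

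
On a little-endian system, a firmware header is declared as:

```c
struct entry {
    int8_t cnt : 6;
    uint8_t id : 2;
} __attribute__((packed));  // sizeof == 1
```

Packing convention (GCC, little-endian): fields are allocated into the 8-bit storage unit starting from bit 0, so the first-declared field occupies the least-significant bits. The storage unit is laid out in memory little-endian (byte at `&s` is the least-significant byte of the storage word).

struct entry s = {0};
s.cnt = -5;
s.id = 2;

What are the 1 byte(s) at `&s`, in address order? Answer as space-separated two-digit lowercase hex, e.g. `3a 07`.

cnt:6 = -5 → 0x3b << 0 → word 0x3b
id:2 = 2 → 0x2 << 6 → word 0xbb
word = 0xbb → little-endian bytes:
  [0]=0xbb

bb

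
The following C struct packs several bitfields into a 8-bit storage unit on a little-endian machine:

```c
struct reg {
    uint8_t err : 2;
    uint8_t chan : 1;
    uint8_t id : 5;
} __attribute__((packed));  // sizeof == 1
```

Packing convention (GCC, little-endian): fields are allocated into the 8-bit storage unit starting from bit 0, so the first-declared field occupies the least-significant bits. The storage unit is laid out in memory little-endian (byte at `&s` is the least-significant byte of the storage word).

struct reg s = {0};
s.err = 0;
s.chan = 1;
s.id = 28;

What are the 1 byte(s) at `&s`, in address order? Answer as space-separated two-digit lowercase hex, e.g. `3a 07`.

err:2 = 0 → 0x0 << 0 → word 0x00
chan:1 = 1 → 0x1 << 2 → word 0x04
id:5 = 28 → 0x1c << 3 → word 0xe4
word = 0xe4 → little-endian bytes:
  [0]=0xe4

e4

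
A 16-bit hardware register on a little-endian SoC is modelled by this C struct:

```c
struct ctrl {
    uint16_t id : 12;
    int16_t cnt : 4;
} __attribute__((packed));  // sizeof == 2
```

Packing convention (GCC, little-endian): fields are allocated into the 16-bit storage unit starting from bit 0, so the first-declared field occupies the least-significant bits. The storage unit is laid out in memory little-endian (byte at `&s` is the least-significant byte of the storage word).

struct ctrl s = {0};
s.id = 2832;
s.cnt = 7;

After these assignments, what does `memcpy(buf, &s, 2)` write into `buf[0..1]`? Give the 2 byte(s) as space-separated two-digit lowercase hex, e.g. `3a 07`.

10 7b

id (12b) val=2832 bits=0xb10 at bit 0: 0x0b10
cnt (4b) val=7 bits=0x7 at bit 12: 0x7b10
word = 0x7b10 → little-endian bytes:
  [0]=0x10  [1]=0x7b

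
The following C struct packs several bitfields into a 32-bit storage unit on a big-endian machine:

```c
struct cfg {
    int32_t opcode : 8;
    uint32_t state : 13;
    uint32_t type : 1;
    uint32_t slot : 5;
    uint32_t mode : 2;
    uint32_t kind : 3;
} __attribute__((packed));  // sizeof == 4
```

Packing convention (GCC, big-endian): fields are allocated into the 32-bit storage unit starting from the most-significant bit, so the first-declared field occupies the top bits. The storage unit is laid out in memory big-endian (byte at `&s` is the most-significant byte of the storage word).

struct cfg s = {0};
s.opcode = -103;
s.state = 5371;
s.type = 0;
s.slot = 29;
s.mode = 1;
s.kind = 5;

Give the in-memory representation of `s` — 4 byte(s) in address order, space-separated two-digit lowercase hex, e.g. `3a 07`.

99 a7 db ad

opcode (8b) val=-103 bits=0x99 at bit 24: 0x99000000
state (13b) val=5371 bits=0x14fb at bit 11: 0x99a7d800
type (1b) val=0 bits=0x0 at bit 10: 0x99a7d800
slot (5b) val=29 bits=0x1d at bit 5: 0x99a7dba0
mode (2b) val=1 bits=0x1 at bit 3: 0x99a7dba8
kind (3b) val=5 bits=0x5 at bit 0: 0x99a7dbad
word = 0x99a7dbad → big-endian bytes:
  [0]=0x99  [1]=0xa7  [2]=0xdb  [3]=0xad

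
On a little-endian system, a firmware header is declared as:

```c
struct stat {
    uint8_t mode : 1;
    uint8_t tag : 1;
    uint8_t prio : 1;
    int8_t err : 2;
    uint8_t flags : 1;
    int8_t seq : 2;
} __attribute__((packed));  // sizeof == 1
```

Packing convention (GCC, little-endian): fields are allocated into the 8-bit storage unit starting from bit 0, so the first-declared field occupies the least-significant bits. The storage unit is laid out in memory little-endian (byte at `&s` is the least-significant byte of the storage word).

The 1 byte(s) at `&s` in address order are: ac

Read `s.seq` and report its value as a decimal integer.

[0]=0xac (little-endian) → word 0xac
mode:1 @ bit 0 → (0xac>>0)&0x1 = 0x0
tag:1 @ bit 1 → (0xac>>1)&0x1 = 0x0
prio:1 @ bit 2 → (0xac>>2)&0x1 = 0x1
err:2 @ bit 3 → (0xac>>3)&0x3 = 0x1
flags:1 @ bit 5 → (0xac>>5)&0x1 = 0x1
seq:2 @ bit 6 → (0xac>>6)&0x3 = 0x2  ←
seq signed 2b, MSB=1: 2 - 4 = -2

-2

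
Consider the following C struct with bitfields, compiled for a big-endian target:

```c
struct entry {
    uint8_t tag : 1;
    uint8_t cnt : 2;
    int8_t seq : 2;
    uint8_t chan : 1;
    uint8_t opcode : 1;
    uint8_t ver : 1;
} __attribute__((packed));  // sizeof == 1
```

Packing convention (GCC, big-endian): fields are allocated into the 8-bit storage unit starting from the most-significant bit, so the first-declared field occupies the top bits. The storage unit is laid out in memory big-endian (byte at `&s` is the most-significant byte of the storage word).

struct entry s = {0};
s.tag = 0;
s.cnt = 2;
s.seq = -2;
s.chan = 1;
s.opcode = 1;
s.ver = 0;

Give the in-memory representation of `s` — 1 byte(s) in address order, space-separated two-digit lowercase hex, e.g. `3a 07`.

tag (1b) val=0 bits=0x0 at bit 7: 0x00
cnt (2b) val=2 bits=0x2 at bit 5: 0x40
seq (2b) val=-2 bits=0x2 at bit 3: 0x50
chan (1b) val=1 bits=0x1 at bit 2: 0x54
opcode (1b) val=1 bits=0x1 at bit 1: 0x56
ver (1b) val=0 bits=0x0 at bit 0: 0x56
word = 0x56 → big-endian bytes:
  [0]=0x56

56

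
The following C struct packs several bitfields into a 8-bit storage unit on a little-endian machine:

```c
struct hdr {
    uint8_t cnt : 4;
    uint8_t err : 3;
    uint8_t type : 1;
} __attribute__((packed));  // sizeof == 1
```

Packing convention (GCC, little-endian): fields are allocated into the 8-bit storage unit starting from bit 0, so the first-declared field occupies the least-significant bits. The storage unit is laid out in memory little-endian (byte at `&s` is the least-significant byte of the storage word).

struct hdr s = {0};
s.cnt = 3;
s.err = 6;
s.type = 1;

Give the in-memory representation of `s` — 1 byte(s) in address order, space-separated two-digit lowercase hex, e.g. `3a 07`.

e3

cnt (4b) val=3 bits=0x3 at bit 0: 0x03
err (3b) val=6 bits=0x6 at bit 4: 0x63
type (1b) val=1 bits=0x1 at bit 7: 0xe3
word = 0xe3 → little-endian bytes:
  [0]=0xe3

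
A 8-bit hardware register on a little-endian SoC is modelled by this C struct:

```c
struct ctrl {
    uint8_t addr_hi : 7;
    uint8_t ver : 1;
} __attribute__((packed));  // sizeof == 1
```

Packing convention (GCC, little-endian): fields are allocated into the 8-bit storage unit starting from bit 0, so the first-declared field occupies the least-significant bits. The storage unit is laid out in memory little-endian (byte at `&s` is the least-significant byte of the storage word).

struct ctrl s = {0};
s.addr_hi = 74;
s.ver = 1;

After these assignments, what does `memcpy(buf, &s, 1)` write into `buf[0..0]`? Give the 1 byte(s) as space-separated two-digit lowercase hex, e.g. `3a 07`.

addr_hi:7 = 74 → 0x4a << 0 → word 0x4a
ver:1 = 1 → 0x1 << 7 → word 0xca
word = 0xca → little-endian bytes:
  [0]=0xca

ca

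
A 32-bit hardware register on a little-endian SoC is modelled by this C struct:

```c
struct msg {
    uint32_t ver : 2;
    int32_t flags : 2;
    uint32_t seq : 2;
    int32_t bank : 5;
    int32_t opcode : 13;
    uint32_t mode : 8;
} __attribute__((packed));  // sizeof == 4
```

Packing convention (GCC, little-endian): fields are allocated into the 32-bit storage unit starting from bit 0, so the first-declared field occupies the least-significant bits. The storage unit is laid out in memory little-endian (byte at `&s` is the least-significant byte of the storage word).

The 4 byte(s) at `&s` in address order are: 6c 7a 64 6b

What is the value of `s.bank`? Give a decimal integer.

[0]=0x6c [1]=0x7a [2]=0x64 [3]=0x6b (little-endian) → word 0x6b647a6c
ver:2 @ bit 0 → (0x6b647a6c>>0)&0x3 = 0x0
flags:2 @ bit 2 → (0x6b647a6c>>2)&0x3 = 0x3
seq:2 @ bit 4 → (0x6b647a6c>>4)&0x3 = 0x2
bank:5 @ bit 6 → (0x6b647a6c>>6)&0x1f = 0x9  ←
opcode:13 @ bit 11 → (0x6b647a6c>>11)&0x1fff = 0xc8f
mode:8 @ bit 24 → (0x6b647a6c>>24)&0xff = 0x6b
bank signed 5b, MSB=0: value = 9

9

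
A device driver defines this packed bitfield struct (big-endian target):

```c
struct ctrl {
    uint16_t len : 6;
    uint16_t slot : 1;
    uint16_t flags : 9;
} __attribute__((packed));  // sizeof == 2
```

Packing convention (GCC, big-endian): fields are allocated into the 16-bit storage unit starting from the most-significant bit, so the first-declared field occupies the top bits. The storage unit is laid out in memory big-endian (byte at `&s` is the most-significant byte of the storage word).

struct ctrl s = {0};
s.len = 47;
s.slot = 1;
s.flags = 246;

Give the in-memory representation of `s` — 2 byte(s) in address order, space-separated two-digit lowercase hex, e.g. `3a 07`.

be f6

len (6b) val=47 bits=0x2f at bit 10: 0xbc00
slot (1b) val=1 bits=0x1 at bit 9: 0xbe00
flags (9b) val=246 bits=0xf6 at bit 0: 0xbef6
word = 0xbef6 → big-endian bytes:
  [0]=0xbe  [1]=0xf6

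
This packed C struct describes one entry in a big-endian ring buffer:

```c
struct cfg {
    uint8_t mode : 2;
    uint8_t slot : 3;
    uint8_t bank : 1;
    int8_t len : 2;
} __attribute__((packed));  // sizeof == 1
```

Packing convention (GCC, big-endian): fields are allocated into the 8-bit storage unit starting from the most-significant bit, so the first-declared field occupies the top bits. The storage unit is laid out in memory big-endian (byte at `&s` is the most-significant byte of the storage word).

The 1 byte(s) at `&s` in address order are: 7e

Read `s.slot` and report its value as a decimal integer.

7

[0]=0x7e (big-endian) → word 0x7e
mode [6+:2] = (word>>6) & 0x3 = 1
slot [3+:3] = (word>>3) & 0x7 = 7  ←
bank [2+:1] = (word>>2) & 0x1 = 1
len [0+:2] = (word>>0) & 0x3 = 2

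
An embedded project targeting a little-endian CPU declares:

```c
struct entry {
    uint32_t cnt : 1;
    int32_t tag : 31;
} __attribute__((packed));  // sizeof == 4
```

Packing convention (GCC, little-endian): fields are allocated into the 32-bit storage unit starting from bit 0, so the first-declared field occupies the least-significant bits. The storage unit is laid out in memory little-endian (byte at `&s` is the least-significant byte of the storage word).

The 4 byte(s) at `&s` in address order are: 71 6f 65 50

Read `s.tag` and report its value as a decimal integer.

674412472

[0]=0x71 [1]=0x6f [2]=0x65 [3]=0x50 (little-endian) → word 0x50656f71
cnt [0+:1] = (word>>0) & 0x1 = 1
tag [1+:31] = (word>>1) & 0x7fffffff = 674412472  ←
tag signed 31b, MSB=0: value = 674412472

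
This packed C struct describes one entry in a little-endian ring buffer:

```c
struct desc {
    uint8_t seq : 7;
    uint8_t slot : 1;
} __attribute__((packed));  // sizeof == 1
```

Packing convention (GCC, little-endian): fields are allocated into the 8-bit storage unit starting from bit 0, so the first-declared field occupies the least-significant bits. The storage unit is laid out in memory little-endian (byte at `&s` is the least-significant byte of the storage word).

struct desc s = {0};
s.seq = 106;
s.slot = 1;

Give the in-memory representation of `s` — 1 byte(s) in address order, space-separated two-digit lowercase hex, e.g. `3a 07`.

[0+:7] seq=106 & 0x7f = 0x6a; word=0x6a
[7+:1] slot=1 & 0x1 = 0x1; word=0xea
word = 0xea → little-endian bytes:
  [0]=0xea

ea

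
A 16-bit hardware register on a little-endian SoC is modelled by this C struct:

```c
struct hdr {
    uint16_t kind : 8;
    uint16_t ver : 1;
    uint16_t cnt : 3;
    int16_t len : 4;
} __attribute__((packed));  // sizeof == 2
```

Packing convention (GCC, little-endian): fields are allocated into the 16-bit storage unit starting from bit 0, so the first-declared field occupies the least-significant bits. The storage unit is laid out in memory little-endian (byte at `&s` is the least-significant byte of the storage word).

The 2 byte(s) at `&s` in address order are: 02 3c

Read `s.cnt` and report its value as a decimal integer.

6

[0]=0x02 [1]=0x3c (little-endian) → word 0x3c02
kind [0+:8] = (word>>0) & 0xff = 2
ver [8+:1] = (word>>8) & 0x1 = 0
cnt [9+:3] = (word>>9) & 0x7 = 6  ←
len [12+:4] = (word>>12) & 0xf = 3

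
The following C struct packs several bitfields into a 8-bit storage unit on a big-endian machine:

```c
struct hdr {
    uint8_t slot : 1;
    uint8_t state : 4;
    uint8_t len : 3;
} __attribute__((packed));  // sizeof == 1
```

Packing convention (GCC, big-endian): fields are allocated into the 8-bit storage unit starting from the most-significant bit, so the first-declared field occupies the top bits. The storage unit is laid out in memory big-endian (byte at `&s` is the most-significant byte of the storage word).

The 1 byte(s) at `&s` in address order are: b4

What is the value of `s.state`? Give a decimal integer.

[0]=0xb4 (big-endian) → word 0xb4
slot [7+:1] = (word>>7) & 0x1 = 1
state [3+:4] = (word>>3) & 0xf = 6  ←
len [0+:3] = (word>>0) & 0x7 = 4

6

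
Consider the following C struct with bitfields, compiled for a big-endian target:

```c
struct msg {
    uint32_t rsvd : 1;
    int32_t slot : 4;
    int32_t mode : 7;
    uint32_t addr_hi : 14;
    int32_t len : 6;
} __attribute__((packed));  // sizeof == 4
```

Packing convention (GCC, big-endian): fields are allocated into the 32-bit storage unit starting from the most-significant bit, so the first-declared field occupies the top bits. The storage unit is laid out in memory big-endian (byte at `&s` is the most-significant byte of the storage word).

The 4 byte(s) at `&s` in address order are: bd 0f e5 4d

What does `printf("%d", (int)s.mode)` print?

-48

[0]=0xbd [1]=0x0f [2]=0xe5 [3]=0x4d (big-endian) → word 0xbd0fe54d
rsvd:1 @ bit 31 → (0xbd0fe54d>>31)&0x1 = 0x1
slot:4 @ bit 27 → (0xbd0fe54d>>27)&0xf = 0x7
mode:7 @ bit 20 → (0xbd0fe54d>>20)&0x7f = 0x50  ←
addr_hi:14 @ bit 6 → (0xbd0fe54d>>6)&0x3fff = 0x3f95
len:6 @ bit 0 → (0xbd0fe54d>>0)&0x3f = 0xd
mode signed 7b, MSB=1: 80 - 128 = -48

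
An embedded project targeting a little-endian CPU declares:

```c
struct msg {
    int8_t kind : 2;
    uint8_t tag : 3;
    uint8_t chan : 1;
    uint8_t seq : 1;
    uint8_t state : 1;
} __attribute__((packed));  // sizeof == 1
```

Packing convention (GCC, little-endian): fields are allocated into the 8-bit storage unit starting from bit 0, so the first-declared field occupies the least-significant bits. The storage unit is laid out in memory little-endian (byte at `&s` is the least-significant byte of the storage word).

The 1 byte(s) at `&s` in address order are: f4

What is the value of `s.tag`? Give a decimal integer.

[0]=0xf4 (little-endian) → word 0xf4
kind [0+:2] = (word>>0) & 0x3 = 0
tag [2+:3] = (word>>2) & 0x7 = 5  ←
chan [5+:1] = (word>>5) & 0x1 = 1
seq [6+:1] = (word>>6) & 0x1 = 1
state [7+:1] = (word>>7) & 0x1 = 1

5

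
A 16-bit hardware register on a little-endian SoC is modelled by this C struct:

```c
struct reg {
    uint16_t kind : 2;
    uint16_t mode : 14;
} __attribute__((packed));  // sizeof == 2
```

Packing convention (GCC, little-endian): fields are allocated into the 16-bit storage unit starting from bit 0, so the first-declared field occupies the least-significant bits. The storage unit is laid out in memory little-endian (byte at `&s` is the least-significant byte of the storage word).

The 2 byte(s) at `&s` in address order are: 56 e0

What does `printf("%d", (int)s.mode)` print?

[0]=0x56 [1]=0xe0 (little-endian) → word 0xe056
kind [0+:2] = (word>>0) & 0x3 = 2
mode [2+:14] = (word>>2) & 0x3fff = 14357  ←

14357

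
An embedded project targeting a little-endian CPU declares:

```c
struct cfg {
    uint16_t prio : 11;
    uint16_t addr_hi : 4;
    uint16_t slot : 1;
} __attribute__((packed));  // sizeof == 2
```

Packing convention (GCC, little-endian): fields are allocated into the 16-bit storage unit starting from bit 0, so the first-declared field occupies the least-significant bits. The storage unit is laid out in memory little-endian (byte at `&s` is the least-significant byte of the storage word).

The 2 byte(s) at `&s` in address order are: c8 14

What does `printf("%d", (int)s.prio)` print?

[0]=0xc8 [1]=0x14 (little-endian) → word 0x14c8
prio [0+:11] = (word>>0) & 0x7ff = 1224  ←
addr_hi [11+:4] = (word>>11) & 0xf = 2
slot [15+:1] = (word>>15) & 0x1 = 0

1224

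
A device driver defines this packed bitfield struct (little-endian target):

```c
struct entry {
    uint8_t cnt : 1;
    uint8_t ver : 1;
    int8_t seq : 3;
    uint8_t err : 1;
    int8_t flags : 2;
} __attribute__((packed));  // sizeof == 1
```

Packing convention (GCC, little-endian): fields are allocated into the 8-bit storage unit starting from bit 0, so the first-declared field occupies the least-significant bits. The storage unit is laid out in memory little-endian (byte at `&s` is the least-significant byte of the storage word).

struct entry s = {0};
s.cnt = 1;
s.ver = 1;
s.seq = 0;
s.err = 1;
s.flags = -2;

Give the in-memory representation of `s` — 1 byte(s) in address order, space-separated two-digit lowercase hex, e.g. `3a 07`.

cnt (1b) val=1 bits=0x1 at bit 0: 0x01
ver (1b) val=1 bits=0x1 at bit 1: 0x03
seq (3b) val=0 bits=0x0 at bit 2: 0x03
err (1b) val=1 bits=0x1 at bit 5: 0x23
flags (2b) val=-2 bits=0x2 at bit 6: 0xa3
word = 0xa3 → little-endian bytes:
  [0]=0xa3

a3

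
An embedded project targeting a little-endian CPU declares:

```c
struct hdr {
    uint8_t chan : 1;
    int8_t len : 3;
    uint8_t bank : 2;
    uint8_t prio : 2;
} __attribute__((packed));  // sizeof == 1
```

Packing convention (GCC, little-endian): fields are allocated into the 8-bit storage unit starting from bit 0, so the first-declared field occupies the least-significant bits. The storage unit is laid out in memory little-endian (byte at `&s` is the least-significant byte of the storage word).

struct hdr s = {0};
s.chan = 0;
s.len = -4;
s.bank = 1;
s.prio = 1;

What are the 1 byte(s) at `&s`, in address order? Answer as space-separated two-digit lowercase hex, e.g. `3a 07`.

58

[0+:1] chan=0 & 0x1 = 0x0; word=0x00
[1+:3] len=-4 & 0x7 = 0x4; word=0x08
[4+:2] bank=1 & 0x3 = 0x1; word=0x18
[6+:2] prio=1 & 0x3 = 0x1; word=0x58
word = 0x58 → little-endian bytes:
  [0]=0x58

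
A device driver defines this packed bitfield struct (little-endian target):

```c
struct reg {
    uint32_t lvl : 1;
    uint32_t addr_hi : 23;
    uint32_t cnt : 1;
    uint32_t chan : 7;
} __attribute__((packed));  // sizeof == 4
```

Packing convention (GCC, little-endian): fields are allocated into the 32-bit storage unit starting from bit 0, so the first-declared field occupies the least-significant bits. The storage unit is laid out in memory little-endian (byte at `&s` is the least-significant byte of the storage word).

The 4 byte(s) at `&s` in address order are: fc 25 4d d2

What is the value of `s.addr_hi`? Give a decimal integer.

[0]=0xfc [1]=0x25 [2]=0x4d [3]=0xd2 (little-endian) → word 0xd24d25fc
lvl:1 @ bit 0 → (0xd24d25fc>>0)&0x1 = 0x0
addr_hi:23 @ bit 1 → (0xd24d25fc>>1)&0x7fffff = 0x2692fe  ←
cnt:1 @ bit 24 → (0xd24d25fc>>24)&0x1 = 0x0
chan:7 @ bit 25 → (0xd24d25fc>>25)&0x7f = 0x69

2527998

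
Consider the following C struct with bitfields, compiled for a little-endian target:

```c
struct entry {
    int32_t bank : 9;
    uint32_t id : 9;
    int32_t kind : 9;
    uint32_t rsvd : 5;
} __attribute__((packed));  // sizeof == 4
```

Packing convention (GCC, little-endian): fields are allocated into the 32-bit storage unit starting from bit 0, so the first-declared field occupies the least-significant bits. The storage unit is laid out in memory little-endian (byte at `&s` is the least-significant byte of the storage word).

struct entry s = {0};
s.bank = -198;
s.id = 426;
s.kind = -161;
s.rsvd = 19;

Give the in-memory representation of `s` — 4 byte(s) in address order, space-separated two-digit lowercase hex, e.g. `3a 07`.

3a 55 7f 9d

bank (9b) val=-198 bits=0x13a at bit 0: 0x0000013a
id (9b) val=426 bits=0x1aa at bit 9: 0x0003553a
kind (9b) val=-161 bits=0x15f at bit 18: 0x057f553a
rsvd (5b) val=19 bits=0x13 at bit 27: 0x9d7f553a
word = 0x9d7f553a → little-endian bytes:
  [0]=0x3a  [1]=0x55  [2]=0x7f  [3]=0x9d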